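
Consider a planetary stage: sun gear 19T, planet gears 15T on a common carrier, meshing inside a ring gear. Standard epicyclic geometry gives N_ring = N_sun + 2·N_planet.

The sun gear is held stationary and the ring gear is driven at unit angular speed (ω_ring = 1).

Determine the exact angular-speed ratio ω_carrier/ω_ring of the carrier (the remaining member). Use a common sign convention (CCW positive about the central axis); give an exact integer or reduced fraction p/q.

49/68

N_ring = 19 + 2·15 = 49
19(ω_s−ω_c) = −49(ω_r−ω_c),  ω_s=0, ω_r=1
19(0−ω_c) = −49(1−ω_c)  ⇒  68ω_c = 49  ⇒  ω_c = 49/68
ω_c/ω_r = 49/68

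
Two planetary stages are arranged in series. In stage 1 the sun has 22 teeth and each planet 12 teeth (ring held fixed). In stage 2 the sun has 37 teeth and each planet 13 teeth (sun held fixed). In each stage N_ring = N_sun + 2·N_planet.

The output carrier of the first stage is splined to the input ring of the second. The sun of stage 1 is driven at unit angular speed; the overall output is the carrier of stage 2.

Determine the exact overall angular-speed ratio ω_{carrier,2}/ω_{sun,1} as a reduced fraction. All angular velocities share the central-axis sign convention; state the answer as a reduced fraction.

693/3400

Stage 1: N_ring = 22 + 2·12 = 46
Stage 1: 22(ω_s−ω_c) = −46(ω_r−ω_c),  ω_r=0, ω_s=1
Stage 1: 22(1−ω_c) = −46(0−ω_c)  ⇒  68ω_c = 22  ⇒  ω_c = 11/34
  ⇒ ω_c¹/ω_s¹ = 11/34
Stage 2: N_ring = 37 + 2·13 = 63
Stage 2: 37(ω_s−ω_c) = −63(ω_r−ω_c),  ω_s=0, ω_r=1
Stage 2: 37(0−ω_c) = −63(1−ω_c)  ⇒  100ω_c = 63  ⇒  ω_c = 63/100
  ⇒ ω_c²/ω_r² = 63/100
Coupling ω_r² = ω_c¹ ⇒ overall = 11/34 × 63/100 = 693/3400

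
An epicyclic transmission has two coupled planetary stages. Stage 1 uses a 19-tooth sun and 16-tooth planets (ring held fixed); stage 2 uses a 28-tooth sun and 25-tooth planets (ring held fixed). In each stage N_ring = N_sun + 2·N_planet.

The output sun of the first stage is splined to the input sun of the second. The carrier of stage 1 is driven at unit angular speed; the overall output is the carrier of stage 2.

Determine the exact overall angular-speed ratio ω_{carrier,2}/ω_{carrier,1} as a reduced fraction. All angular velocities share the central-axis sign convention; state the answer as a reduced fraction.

Stage 1: N_ring = 19 + 2·16 = 51
Stage 1: 19(ω_s−ω_c) = −51(ω_r−ω_c),  ω_r=0, ω_c=1
Stage 1: ω_s = 1 − (51/19)(0−1) = 70/19
  ⇒ ω_s¹/ω_c¹ = 70/19
Stage 2: N_ring = 28 + 2·25 = 78
Stage 2: 28(ω_s−ω_c) = −78(ω_r−ω_c),  ω_r=0, ω_s=1
Stage 2: 28(1−ω_c) = −78(0−ω_c)  ⇒  106ω_c = 28  ⇒  ω_c = 14/53
  ⇒ ω_c²/ω_s² = 14/53
Coupling ω_s² = ω_s¹ ⇒ overall = 70/19 × 14/53 = 980/1007

980/1007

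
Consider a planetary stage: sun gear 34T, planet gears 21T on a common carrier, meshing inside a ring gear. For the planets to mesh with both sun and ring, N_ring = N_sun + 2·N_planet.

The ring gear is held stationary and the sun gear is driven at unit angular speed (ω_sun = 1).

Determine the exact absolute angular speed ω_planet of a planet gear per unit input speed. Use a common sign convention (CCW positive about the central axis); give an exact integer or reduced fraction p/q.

N_ring = 34 + 2·21 = 76
34(ω_s−ω_c) = −76(ω_r−ω_c),  ω_r=0, ω_s=1
34(1−ω_c) = −76(0−ω_c)  ⇒  110ω_c = 34  ⇒  ω_c = 17/55
sun–planet: 34·(1−17/55) = −21·(ω_p−ω_c)  ⇒  ω_p−ω_c = −(34/21)·(38/55) = -1292/1155
ω_p = 17/55 − 1292/1155 = -17/21

-17/21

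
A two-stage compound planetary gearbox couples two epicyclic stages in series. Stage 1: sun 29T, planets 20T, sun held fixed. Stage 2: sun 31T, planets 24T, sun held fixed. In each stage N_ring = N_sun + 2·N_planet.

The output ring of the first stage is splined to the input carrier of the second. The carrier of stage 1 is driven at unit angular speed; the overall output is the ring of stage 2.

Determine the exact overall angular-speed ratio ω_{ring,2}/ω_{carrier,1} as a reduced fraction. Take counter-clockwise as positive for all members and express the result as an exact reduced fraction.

10780/5451

Stage 1: N_ring = 29 + 2·20 = 69
Stage 1: 29(ω_s−ω_c) = −69(ω_r−ω_c),  ω_s=0, ω_c=1
Stage 1: ω_r = 1 − (29/69)(0−1) = 98/69
  ⇒ ω_r¹/ω_c¹ = 98/69
Stage 2: N_ring = 31 + 2·24 = 79
Stage 2: 31(ω_s−ω_c) = −79(ω_r−ω_c),  ω_s=0, ω_c=1
Stage 2: ω_r = 1 − (31/79)(0−1) = 110/79
  ⇒ ω_r²/ω_c² = 110/79
Coupling ω_c² = ω_r¹ ⇒ overall = 98/69 × 110/79 = 10780/5451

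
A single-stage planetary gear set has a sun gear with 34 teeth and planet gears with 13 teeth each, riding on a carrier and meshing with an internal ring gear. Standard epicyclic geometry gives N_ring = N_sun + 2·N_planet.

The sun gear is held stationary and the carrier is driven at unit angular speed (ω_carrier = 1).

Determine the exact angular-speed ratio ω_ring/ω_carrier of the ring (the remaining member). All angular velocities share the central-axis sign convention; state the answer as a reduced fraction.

N_ring = 34 + 2·13 = 60
34(ω_s−ω_c) = −60(ω_r−ω_c),  ω_s=0, ω_c=1
ω_r = 1 − (34/60)(0−1) = 47/30
ω_r/ω_c = 47/30

47/30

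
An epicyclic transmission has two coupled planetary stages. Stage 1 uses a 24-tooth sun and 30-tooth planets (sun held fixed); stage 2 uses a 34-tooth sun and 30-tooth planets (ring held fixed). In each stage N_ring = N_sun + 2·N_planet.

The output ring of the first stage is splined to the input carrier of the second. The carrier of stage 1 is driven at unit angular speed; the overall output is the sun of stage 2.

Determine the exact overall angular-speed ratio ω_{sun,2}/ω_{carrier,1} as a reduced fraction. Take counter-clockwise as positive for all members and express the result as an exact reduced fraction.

Stage 1: N_ring = 24 + 2·30 = 84
Stage 1: 24(ω_s−ω_c) = −84(ω_r−ω_c),  ω_s=0, ω_c=1
Stage 1: ω_r = 1 − (24/84)(0−1) = 9/7
  ⇒ ω_r¹/ω_c¹ = 9/7
Stage 2: N_ring = 34 + 2·30 = 94
Stage 2: 34(ω_s−ω_c) = −94(ω_r−ω_c),  ω_r=0, ω_c=1
Stage 2: ω_s = 1 − (94/34)(0−1) = 64/17
  ⇒ ω_s²/ω_c² = 64/17
Coupling ω_c² = ω_r¹ ⇒ overall = 9/7 × 64/17 = 576/119

576/119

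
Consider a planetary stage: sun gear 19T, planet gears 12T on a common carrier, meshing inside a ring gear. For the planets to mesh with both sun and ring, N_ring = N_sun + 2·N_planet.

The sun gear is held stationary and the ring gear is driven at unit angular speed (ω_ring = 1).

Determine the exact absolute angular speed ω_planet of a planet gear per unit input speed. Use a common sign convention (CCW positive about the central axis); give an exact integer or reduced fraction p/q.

N_ring = 19 + 2·12 = 43
19(ω_s−ω_c) = −43(ω_r−ω_c),  ω_s=0, ω_r=1
19(0−ω_c) = −43(1−ω_c)  ⇒  62ω_c = 43  ⇒  ω_c = 43/62
sun–planet: 19·(0−43/62) = −12·(ω_p−ω_c)  ⇒  ω_p−ω_c = −(19/12)·(-43/62) = 817/744
ω_p = 43/62 + 817/744 = 43/24

43/24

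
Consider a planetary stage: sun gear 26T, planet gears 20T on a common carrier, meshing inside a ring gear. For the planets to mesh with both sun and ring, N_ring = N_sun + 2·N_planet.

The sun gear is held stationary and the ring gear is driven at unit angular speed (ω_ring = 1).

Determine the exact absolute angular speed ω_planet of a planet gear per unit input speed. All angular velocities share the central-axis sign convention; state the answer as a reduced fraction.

33/20

N_ring = 26 + 2·20 = 66
26(ω_s−ω_c) = −66(ω_r−ω_c),  ω_s=0, ω_r=1
26(0−ω_c) = −66(1−ω_c)  ⇒  92ω_c = 66  ⇒  ω_c = 33/46
sun–planet: 26·(0−33/46) = −20·(ω_p−ω_c)  ⇒  ω_p−ω_c = −(26/20)·(-33/46) = 429/460
ω_p = 33/46 + 429/460 = 33/20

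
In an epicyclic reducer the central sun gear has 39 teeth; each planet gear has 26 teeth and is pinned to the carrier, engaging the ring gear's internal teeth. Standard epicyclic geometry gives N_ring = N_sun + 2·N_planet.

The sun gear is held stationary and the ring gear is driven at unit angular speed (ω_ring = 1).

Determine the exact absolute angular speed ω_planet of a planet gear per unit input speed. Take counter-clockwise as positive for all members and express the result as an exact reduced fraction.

7/4

N_ring = 39 + 2·26 = 91
39(ω_s−ω_c) = −91(ω_r−ω_c),  ω_s=0, ω_r=1
39(0−ω_c) = −91(1−ω_c)  ⇒  130ω_c = 91  ⇒  ω_c = 7/10
sun–planet: 39·(0−7/10) = −26·(ω_p−ω_c)  ⇒  ω_p−ω_c = −(39/26)·(-7/10) = 21/20
ω_p = 7/10 + 21/20 = 7/4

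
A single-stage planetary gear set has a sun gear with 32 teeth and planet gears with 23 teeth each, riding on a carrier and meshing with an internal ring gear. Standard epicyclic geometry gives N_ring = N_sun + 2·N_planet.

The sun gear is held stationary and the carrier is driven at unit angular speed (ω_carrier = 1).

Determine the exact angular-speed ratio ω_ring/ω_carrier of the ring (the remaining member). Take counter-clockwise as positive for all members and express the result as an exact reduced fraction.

55/39

N_ring = 32 + 2·23 = 78
32(ω_s−ω_c) = −78(ω_r−ω_c),  ω_s=0, ω_c=1
ω_r = 1 − (32/78)(0−1) = 55/39
ω_r/ω_c = 55/39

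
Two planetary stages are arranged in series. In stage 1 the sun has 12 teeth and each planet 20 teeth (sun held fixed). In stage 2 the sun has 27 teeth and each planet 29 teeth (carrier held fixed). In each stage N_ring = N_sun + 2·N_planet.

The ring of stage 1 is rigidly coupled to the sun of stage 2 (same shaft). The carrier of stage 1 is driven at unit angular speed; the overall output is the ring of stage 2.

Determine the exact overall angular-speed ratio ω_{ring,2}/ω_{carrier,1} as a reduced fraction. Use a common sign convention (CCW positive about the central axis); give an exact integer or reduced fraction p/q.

-432/1105

Stage 1: N_ring = 12 + 2·20 = 52
Stage 1: 12(ω_s−ω_c) = −52(ω_r−ω_c),  ω_s=0, ω_c=1
Stage 1: ω_r = 1 − (12/52)(0−1) = 16/13
  ⇒ ω_r¹/ω_c¹ = 16/13
Stage 2: N_ring = 27 + 2·29 = 85
Stage 2: 27(ω_s−ω_c) = −85(ω_r−ω_c),  ω_c=0, ω_s=1
Stage 2: ω_r = 0 − (27/85)(1−0) = -27/85
  ⇒ ω_r²/ω_s² = -27/85
Coupling ω_s² = ω_r¹ ⇒ overall = 16/13 × -27/85 = -432/1105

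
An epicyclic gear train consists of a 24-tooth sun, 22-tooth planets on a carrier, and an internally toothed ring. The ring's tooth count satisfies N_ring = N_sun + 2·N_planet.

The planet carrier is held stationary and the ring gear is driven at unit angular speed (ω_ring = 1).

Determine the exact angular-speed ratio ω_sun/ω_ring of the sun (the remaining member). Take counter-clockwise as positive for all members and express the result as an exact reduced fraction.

-17/6

N_ring = 24 + 2·22 = 68
24(ω_s−ω_c) = −68(ω_r−ω_c),  ω_c=0, ω_r=1
ω_s = 0 − (68/24)(1−0) = -17/6
ω_s/ω_r = -17/6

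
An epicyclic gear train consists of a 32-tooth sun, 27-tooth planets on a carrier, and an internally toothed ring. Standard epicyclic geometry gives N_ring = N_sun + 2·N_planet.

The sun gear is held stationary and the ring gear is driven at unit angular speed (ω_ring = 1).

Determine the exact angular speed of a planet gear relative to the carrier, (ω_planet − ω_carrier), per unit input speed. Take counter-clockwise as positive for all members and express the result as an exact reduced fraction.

1376/1593

N_ring = 32 + 2·27 = 86
32(ω_s−ω_c) = −86(ω_r−ω_c),  ω_s=0, ω_r=1
32(0−ω_c) = −86(1−ω_c)  ⇒  118ω_c = 86  ⇒  ω_c = 43/59
sun–planet: 32·(0−43/59) = −27·(ω_p−ω_c)  ⇒  ω_p−ω_c = −(32/27)·(-43/59) = 1376/1593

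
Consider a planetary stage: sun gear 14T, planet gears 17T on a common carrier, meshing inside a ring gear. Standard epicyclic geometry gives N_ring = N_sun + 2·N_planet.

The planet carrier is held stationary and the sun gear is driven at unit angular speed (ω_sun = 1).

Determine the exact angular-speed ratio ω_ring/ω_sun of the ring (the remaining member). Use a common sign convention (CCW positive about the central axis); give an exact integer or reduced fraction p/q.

N_ring = 14 + 2·17 = 48
14(ω_s−ω_c) = −48(ω_r−ω_c),  ω_c=0, ω_s=1
ω_r = 0 − (14/48)(1−0) = -7/24
ω_r/ω_s = -7/24

-7/24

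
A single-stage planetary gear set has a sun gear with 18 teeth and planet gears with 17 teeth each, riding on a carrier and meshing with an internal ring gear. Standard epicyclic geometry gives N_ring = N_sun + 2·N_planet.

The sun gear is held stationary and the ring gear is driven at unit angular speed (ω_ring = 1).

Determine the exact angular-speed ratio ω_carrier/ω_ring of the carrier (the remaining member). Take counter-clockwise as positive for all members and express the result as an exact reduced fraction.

26/35

N_ring = 18 + 2·17 = 52
18(ω_s−ω_c) = −52(ω_r−ω_c),  ω_s=0, ω_r=1
18(0−ω_c) = −52(1−ω_c)  ⇒  70ω_c = 52  ⇒  ω_c = 26/35
ω_c/ω_r = 26/35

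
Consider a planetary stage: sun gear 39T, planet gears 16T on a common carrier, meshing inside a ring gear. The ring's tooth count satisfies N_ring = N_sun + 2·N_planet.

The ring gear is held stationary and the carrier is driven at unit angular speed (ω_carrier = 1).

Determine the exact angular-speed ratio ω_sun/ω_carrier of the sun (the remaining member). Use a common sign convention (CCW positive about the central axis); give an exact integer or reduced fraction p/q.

N_ring = 39 + 2·16 = 71
39(ω_s−ω_c) = −71(ω_r−ω_c),  ω_r=0, ω_c=1
ω_s = 1 − (71/39)(0−1) = 110/39
ω_s/ω_c = 110/39

110/39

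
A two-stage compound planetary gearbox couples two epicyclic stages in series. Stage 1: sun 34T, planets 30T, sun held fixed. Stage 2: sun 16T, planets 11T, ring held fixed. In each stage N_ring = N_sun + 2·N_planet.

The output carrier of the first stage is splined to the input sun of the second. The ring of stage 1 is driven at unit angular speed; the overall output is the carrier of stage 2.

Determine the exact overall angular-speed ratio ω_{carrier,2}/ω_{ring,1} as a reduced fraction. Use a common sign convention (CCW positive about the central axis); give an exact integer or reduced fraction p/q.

47/216

Stage 1: N_ring = 34 + 2·30 = 94
Stage 1: 34(ω_s−ω_c) = −94(ω_r−ω_c),  ω_s=0, ω_r=1
Stage 1: 34(0−ω_c) = −94(1−ω_c)  ⇒  128ω_c = 94  ⇒  ω_c = 47/64
  ⇒ ω_c¹/ω_r¹ = 47/64
Stage 2: N_ring = 16 + 2·11 = 38
Stage 2: 16(ω_s−ω_c) = −38(ω_r−ω_c),  ω_r=0, ω_s=1
Stage 2: 16(1−ω_c) = −38(0−ω_c)  ⇒  54ω_c = 16  ⇒  ω_c = 8/27
  ⇒ ω_c²/ω_s² = 8/27
Coupling ω_s² = ω_c¹ ⇒ overall = 47/64 × 8/27 = 47/216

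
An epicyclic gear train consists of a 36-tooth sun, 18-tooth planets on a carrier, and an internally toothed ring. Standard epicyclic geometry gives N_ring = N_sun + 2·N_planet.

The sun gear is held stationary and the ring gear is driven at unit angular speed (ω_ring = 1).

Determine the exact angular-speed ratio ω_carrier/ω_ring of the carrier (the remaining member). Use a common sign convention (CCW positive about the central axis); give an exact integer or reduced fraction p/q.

N_ring = 36 + 2·18 = 72
36(ω_s−ω_c) = −72(ω_r−ω_c),  ω_s=0, ω_r=1
36(0−ω_c) = −72(1−ω_c)  ⇒  108ω_c = 72  ⇒  ω_c = 2/3
ω_c/ω_r = 2/3

2/3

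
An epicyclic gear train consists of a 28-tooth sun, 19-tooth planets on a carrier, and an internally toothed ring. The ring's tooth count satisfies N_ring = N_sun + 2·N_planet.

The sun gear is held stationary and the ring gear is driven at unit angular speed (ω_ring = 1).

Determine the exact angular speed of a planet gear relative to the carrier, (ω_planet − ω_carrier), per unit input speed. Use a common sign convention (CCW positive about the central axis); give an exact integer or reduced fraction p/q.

924/893

N_ring = 28 + 2·19 = 66
28(ω_s−ω_c) = −66(ω_r−ω_c),  ω_s=0, ω_r=1
28(0−ω_c) = −66(1−ω_c)  ⇒  94ω_c = 66  ⇒  ω_c = 33/47
sun–planet: 28·(0−33/47) = −19·(ω_p−ω_c)  ⇒  ω_p−ω_c = −(28/19)·(-33/47) = 924/893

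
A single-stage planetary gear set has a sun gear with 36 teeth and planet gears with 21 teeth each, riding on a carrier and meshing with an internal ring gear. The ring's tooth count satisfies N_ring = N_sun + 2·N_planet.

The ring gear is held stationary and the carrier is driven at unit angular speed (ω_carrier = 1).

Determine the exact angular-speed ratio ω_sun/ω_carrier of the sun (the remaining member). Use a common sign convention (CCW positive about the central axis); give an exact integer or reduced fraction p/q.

19/6

N_ring = 36 + 2·21 = 78
36(ω_s−ω_c) = −78(ω_r−ω_c),  ω_r=0, ω_c=1
ω_s = 1 − (78/36)(0−1) = 19/6
ω_s/ω_c = 19/6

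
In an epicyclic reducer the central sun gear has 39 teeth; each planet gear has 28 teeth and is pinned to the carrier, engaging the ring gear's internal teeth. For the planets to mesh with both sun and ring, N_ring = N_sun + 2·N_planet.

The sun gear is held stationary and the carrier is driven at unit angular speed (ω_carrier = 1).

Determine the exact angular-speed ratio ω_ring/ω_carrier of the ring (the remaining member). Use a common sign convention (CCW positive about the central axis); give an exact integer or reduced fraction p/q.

134/95

N_ring = 39 + 2·28 = 95
39(ω_s−ω_c) = −95(ω_r−ω_c),  ω_s=0, ω_c=1
ω_r = 1 − (39/95)(0−1) = 134/95
ω_r/ω_c = 134/95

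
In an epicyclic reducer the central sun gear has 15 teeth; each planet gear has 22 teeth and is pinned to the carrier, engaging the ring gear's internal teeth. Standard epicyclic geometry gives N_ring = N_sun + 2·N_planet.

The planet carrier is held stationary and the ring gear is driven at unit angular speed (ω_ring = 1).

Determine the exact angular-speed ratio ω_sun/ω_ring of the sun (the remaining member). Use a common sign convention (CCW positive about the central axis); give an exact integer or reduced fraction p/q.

N_ring = 15 + 2·22 = 59
15(ω_s−ω_c) = −59(ω_r−ω_c),  ω_c=0, ω_r=1
ω_s = 0 − (59/15)(1−0) = -59/15
ω_s/ω_r = -59/15

-59/15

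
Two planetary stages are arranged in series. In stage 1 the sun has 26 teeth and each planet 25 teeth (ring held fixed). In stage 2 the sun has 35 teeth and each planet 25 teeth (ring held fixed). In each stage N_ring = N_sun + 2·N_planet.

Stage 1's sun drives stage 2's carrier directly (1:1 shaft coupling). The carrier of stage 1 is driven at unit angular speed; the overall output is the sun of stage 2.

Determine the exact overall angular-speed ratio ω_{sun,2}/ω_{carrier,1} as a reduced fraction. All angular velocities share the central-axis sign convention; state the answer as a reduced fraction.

Stage 1: N_ring = 26 + 2·25 = 76
Stage 1: 26(ω_s−ω_c) = −76(ω_r−ω_c),  ω_r=0, ω_c=1
Stage 1: ω_s = 1 − (76/26)(0−1) = 51/13
  ⇒ ω_s¹/ω_c¹ = 51/13
Stage 2: N_ring = 35 + 2·25 = 85
Stage 2: 35(ω_s−ω_c) = −85(ω_r−ω_c),  ω_r=0, ω_c=1
Stage 2: ω_s = 1 − (85/35)(0−1) = 24/7
  ⇒ ω_s²/ω_c² = 24/7
Coupling ω_c² = ω_s¹ ⇒ overall = 51/13 × 24/7 = 1224/91

1224/91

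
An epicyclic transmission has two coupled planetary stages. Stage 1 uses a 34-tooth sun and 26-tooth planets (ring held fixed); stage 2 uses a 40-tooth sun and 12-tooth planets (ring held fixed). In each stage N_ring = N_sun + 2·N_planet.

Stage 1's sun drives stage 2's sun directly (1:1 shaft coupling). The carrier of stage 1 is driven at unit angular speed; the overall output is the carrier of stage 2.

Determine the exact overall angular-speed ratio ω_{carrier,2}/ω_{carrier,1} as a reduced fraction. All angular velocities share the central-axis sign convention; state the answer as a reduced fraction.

300/221

Stage 1: N_ring = 34 + 2·26 = 86
Stage 1: 34(ω_s−ω_c) = −86(ω_r−ω_c),  ω_r=0, ω_c=1
Stage 1: ω_s = 1 − (86/34)(0−1) = 60/17
  ⇒ ω_s¹/ω_c¹ = 60/17
Stage 2: N_ring = 40 + 2·12 = 64
Stage 2: 40(ω_s−ω_c) = −64(ω_r−ω_c),  ω_r=0, ω_s=1
Stage 2: 40(1−ω_c) = −64(0−ω_c)  ⇒  104ω_c = 40  ⇒  ω_c = 5/13
  ⇒ ω_c²/ω_s² = 5/13
Coupling ω_s² = ω_s¹ ⇒ overall = 60/17 × 5/13 = 300/221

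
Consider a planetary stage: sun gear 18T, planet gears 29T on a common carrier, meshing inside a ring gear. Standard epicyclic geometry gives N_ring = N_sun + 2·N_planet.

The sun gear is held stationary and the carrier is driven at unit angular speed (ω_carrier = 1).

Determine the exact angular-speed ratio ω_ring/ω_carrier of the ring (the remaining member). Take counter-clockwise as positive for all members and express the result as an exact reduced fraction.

N_ring = 18 + 2·29 = 76
18(ω_s−ω_c) = −76(ω_r−ω_c),  ω_s=0, ω_c=1
ω_r = 1 − (18/76)(0−1) = 47/38
ω_r/ω_c = 47/38

47/38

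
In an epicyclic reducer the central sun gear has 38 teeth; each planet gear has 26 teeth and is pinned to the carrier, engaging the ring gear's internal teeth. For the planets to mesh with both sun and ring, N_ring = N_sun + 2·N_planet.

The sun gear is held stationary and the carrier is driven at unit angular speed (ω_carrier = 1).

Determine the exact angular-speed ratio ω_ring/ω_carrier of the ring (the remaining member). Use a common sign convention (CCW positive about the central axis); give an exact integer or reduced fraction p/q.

64/45

N_ring = 38 + 2·26 = 90
38(ω_s−ω_c) = −90(ω_r−ω_c),  ω_s=0, ω_c=1
ω_r = 1 − (38/90)(0−1) = 64/45
ω_r/ω_c = 64/45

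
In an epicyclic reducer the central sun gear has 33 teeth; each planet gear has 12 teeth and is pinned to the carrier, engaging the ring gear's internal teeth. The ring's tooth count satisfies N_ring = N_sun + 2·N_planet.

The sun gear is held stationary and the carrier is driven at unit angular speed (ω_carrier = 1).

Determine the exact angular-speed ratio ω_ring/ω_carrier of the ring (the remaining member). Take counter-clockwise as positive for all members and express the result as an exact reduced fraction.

N_ring = 33 + 2·12 = 57
33(ω_s−ω_c) = −57(ω_r−ω_c),  ω_s=0, ω_c=1
ω_r = 1 − (33/57)(0−1) = 30/19
ω_r/ω_c = 30/19

30/19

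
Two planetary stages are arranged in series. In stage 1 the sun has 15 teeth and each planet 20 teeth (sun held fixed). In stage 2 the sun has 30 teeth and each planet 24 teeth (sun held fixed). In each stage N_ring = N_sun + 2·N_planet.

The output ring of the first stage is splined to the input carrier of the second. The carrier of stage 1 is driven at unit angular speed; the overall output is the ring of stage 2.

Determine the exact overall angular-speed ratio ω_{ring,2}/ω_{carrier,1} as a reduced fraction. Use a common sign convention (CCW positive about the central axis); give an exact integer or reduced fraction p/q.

252/143

Stage 1: N_ring = 15 + 2·20 = 55
Stage 1: 15(ω_s−ω_c) = −55(ω_r−ω_c),  ω_s=0, ω_c=1
Stage 1: ω_r = 1 − (15/55)(0−1) = 14/11
  ⇒ ω_r¹/ω_c¹ = 14/11
Stage 2: N_ring = 30 + 2·24 = 78
Stage 2: 30(ω_s−ω_c) = −78(ω_r−ω_c),  ω_s=0, ω_c=1
Stage 2: ω_r = 1 − (30/78)(0−1) = 18/13
  ⇒ ω_r²/ω_c² = 18/13
Coupling ω_c² = ω_r¹ ⇒ overall = 14/11 × 18/13 = 252/143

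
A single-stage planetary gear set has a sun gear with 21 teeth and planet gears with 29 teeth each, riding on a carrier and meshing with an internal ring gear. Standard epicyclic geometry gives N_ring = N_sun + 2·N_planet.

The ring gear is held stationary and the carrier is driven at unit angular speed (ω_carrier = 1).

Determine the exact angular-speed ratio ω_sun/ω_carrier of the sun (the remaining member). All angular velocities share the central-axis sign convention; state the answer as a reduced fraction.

N_ring = 21 + 2·29 = 79
21(ω_s−ω_c) = −79(ω_r−ω_c),  ω_r=0, ω_c=1
ω_s = 1 − (79/21)(0−1) = 100/21
ω_s/ω_c = 100/21

100/21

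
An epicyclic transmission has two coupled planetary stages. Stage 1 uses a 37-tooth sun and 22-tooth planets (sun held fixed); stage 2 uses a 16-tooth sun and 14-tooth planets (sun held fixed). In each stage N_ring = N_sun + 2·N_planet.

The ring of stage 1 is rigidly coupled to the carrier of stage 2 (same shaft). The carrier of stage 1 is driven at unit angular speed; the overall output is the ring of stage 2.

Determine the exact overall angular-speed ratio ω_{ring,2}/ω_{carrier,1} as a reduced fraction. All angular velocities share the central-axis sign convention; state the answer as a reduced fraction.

590/297

Stage 1: N_ring = 37 + 2·22 = 81
Stage 1: 37(ω_s−ω_c) = −81(ω_r−ω_c),  ω_s=0, ω_c=1
Stage 1: ω_r = 1 − (37/81)(0−1) = 118/81
  ⇒ ω_r¹/ω_c¹ = 118/81
Stage 2: N_ring = 16 + 2·14 = 44
Stage 2: 16(ω_s−ω_c) = −44(ω_r−ω_c),  ω_s=0, ω_c=1
Stage 2: ω_r = 1 − (16/44)(0−1) = 15/11
  ⇒ ω_r²/ω_c² = 15/11
Coupling ω_c² = ω_r¹ ⇒ overall = 118/81 × 15/11 = 590/297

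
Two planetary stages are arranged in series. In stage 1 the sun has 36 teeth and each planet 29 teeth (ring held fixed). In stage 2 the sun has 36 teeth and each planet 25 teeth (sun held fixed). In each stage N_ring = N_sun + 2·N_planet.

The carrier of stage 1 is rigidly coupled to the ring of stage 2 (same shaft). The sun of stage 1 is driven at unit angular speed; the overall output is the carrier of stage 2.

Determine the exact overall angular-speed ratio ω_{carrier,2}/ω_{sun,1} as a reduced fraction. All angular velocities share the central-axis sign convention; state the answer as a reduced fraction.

Stage 1: N_ring = 36 + 2·29 = 94
Stage 1: 36(ω_s−ω_c) = −94(ω_r−ω_c),  ω_r=0, ω_s=1
Stage 1: 36(1−ω_c) = −94(0−ω_c)  ⇒  130ω_c = 36  ⇒  ω_c = 18/65
  ⇒ ω_c¹/ω_s¹ = 18/65
Stage 2: N_ring = 36 + 2·25 = 86
Stage 2: 36(ω_s−ω_c) = −86(ω_r−ω_c),  ω_s=0, ω_r=1
Stage 2: 36(0−ω_c) = −86(1−ω_c)  ⇒  122ω_c = 86  ⇒  ω_c = 43/61
  ⇒ ω_c²/ω_r² = 43/61
Coupling ω_r² = ω_c¹ ⇒ overall = 18/65 × 43/61 = 774/3965

774/3965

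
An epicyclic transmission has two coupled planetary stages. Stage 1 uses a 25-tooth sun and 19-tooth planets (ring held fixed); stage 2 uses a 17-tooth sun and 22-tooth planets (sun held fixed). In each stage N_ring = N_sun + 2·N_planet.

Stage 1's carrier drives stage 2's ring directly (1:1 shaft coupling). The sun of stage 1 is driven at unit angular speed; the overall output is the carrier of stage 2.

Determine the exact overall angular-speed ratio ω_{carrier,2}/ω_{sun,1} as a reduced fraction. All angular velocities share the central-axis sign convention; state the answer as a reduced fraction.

1525/6864

Stage 1: N_ring = 25 + 2·19 = 63
Stage 1: 25(ω_s−ω_c) = −63(ω_r−ω_c),  ω_r=0, ω_s=1
Stage 1: 25(1−ω_c) = −63(0−ω_c)  ⇒  88ω_c = 25  ⇒  ω_c = 25/88
  ⇒ ω_c¹/ω_s¹ = 25/88
Stage 2: N_ring = 17 + 2·22 = 61
Stage 2: 17(ω_s−ω_c) = −61(ω_r−ω_c),  ω_s=0, ω_r=1
Stage 2: 17(0−ω_c) = −61(1−ω_c)  ⇒  78ω_c = 61  ⇒  ω_c = 61/78
  ⇒ ω_c²/ω_r² = 61/78
Coupling ω_r² = ω_c¹ ⇒ overall = 25/88 × 61/78 = 1525/6864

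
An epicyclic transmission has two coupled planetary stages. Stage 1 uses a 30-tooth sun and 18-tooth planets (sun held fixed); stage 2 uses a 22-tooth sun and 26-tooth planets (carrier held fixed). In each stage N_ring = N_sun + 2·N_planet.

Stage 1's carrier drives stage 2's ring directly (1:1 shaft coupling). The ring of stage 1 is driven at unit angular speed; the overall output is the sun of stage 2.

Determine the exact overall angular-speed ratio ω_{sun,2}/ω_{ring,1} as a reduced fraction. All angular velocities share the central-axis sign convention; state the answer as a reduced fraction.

Stage 1: N_ring = 30 + 2·18 = 66
Stage 1: 30(ω_s−ω_c) = −66(ω_r−ω_c),  ω_s=0, ω_r=1
Stage 1: 30(0−ω_c) = −66(1−ω_c)  ⇒  96ω_c = 66  ⇒  ω_c = 11/16
  ⇒ ω_c¹/ω_r¹ = 11/16
Stage 2: N_ring = 22 + 2·26 = 74
Stage 2: 22(ω_s−ω_c) = −74(ω_r−ω_c),  ω_c=0, ω_r=1
Stage 2: ω_s = 0 − (74/22)(1−0) = -37/11
  ⇒ ω_s²/ω_r² = -37/11
Coupling ω_r² = ω_c¹ ⇒ overall = 11/16 × -37/11 = -37/16

-37/16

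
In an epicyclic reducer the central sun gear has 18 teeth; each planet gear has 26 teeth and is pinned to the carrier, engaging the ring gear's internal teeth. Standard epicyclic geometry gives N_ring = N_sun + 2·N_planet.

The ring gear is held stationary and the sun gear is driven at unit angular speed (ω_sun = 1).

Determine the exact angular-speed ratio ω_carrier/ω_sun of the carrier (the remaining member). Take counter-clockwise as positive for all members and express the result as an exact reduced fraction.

N_ring = 18 + 2·26 = 70
18(ω_s−ω_c) = −70(ω_r−ω_c),  ω_r=0, ω_s=1
18(1−ω_c) = −70(0−ω_c)  ⇒  88ω_c = 18  ⇒  ω_c = 9/44
ω_c/ω_s = 9/44

9/44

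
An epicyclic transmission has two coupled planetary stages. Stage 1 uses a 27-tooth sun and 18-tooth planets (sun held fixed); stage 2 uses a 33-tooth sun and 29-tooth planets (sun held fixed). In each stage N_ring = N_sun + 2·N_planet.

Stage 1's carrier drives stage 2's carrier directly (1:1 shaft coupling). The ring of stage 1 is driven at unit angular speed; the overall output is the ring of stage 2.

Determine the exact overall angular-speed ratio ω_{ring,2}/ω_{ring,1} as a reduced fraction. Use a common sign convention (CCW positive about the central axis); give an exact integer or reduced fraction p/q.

Stage 1: N_ring = 27 + 2·18 = 63
Stage 1: 27(ω_s−ω_c) = −63(ω_r−ω_c),  ω_s=0, ω_r=1
Stage 1: 27(0−ω_c) = −63(1−ω_c)  ⇒  90ω_c = 63  ⇒  ω_c = 7/10
  ⇒ ω_c¹/ω_r¹ = 7/10
Stage 2: N_ring = 33 + 2·29 = 91
Stage 2: 33(ω_s−ω_c) = −91(ω_r−ω_c),  ω_s=0, ω_c=1
Stage 2: ω_r = 1 − (33/91)(0−1) = 124/91
  ⇒ ω_r²/ω_c² = 124/91
Coupling ω_c² = ω_c¹ ⇒ overall = 7/10 × 124/91 = 62/65

62/65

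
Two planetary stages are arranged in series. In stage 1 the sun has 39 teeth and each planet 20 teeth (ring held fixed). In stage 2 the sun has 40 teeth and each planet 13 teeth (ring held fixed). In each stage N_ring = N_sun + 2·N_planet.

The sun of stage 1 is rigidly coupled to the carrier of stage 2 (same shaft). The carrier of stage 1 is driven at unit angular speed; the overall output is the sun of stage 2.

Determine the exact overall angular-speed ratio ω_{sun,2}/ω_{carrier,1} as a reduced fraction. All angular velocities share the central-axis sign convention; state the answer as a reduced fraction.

Stage 1: N_ring = 39 + 2·20 = 79
Stage 1: 39(ω_s−ω_c) = −79(ω_r−ω_c),  ω_r=0, ω_c=1
Stage 1: ω_s = 1 − (79/39)(0−1) = 118/39
  ⇒ ω_s¹/ω_c¹ = 118/39
Stage 2: N_ring = 40 + 2·13 = 66
Stage 2: 40(ω_s−ω_c) = −66(ω_r−ω_c),  ω_r=0, ω_c=1
Stage 2: ω_s = 1 − (66/40)(0−1) = 53/20
  ⇒ ω_s²/ω_c² = 53/20
Coupling ω_c² = ω_s¹ ⇒ overall = 118/39 × 53/20 = 3127/390

3127/390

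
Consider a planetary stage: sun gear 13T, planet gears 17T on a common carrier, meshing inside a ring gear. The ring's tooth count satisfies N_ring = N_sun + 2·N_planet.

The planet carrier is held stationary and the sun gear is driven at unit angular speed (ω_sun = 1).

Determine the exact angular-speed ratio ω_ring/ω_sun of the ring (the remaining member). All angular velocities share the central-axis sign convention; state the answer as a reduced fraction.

N_ring = 13 + 2·17 = 47
13(ω_s−ω_c) = −47(ω_r−ω_c),  ω_c=0, ω_s=1
ω_r = 0 − (13/47)(1−0) = -13/47
ω_r/ω_s = -13/47

-13/47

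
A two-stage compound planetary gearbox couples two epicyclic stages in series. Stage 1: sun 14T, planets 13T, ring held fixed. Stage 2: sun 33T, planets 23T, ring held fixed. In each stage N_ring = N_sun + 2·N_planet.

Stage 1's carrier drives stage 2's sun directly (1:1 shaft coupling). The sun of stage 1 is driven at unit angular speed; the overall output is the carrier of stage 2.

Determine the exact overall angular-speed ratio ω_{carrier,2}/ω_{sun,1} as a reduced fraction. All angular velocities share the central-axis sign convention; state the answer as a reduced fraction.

Stage 1: N_ring = 14 + 2·13 = 40
Stage 1: 14(ω_s−ω_c) = −40(ω_r−ω_c),  ω_r=0, ω_s=1
Stage 1: 14(1−ω_c) = −40(0−ω_c)  ⇒  54ω_c = 14  ⇒  ω_c = 7/27
  ⇒ ω_c¹/ω_s¹ = 7/27
Stage 2: N_ring = 33 + 2·23 = 79
Stage 2: 33(ω_s−ω_c) = −79(ω_r−ω_c),  ω_r=0, ω_s=1
Stage 2: 33(1−ω_c) = −79(0−ω_c)  ⇒  112ω_c = 33  ⇒  ω_c = 33/112
  ⇒ ω_c²/ω_s² = 33/112
Coupling ω_s² = ω_c¹ ⇒ overall = 7/27 × 33/112 = 11/144

11/144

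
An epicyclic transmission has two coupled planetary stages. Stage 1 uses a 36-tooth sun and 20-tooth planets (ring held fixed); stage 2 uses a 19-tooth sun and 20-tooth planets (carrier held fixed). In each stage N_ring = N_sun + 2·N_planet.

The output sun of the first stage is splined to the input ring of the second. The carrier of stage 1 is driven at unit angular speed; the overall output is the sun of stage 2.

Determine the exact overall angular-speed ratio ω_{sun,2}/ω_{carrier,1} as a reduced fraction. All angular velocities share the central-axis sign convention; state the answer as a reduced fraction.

-1652/171

Stage 1: N_ring = 36 + 2·20 = 76
Stage 1: 36(ω_s−ω_c) = −76(ω_r−ω_c),  ω_r=0, ω_c=1
Stage 1: ω_s = 1 − (76/36)(0−1) = 28/9
  ⇒ ω_s¹/ω_c¹ = 28/9
Stage 2: N_ring = 19 + 2·20 = 59
Stage 2: 19(ω_s−ω_c) = −59(ω_r−ω_c),  ω_c=0, ω_r=1
Stage 2: ω_s = 0 − (59/19)(1−0) = -59/19
  ⇒ ω_s²/ω_r² = -59/19
Coupling ω_r² = ω_s¹ ⇒ overall = 28/9 × -59/19 = -1652/171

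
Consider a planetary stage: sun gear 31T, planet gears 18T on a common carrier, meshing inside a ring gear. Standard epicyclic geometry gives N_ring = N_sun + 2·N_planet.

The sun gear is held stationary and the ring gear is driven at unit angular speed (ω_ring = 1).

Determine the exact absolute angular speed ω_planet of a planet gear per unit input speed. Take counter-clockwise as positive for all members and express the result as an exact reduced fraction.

N_ring = 31 + 2·18 = 67
31(ω_s−ω_c) = −67(ω_r−ω_c),  ω_s=0, ω_r=1
31(0−ω_c) = −67(1−ω_c)  ⇒  98ω_c = 67  ⇒  ω_c = 67/98
sun–planet: 31·(0−67/98) = −18·(ω_p−ω_c)  ⇒  ω_p−ω_c = −(31/18)·(-67/98) = 2077/1764
ω_p = 67/98 + 2077/1764 = 67/36

67/36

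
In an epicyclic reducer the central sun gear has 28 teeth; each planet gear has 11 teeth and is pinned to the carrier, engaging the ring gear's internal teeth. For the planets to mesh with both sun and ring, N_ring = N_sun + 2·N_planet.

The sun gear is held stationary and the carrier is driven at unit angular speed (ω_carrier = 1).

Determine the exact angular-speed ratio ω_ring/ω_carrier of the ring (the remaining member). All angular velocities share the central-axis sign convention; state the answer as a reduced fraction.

N_ring = 28 + 2·11 = 50
28(ω_s−ω_c) = −50(ω_r−ω_c),  ω_s=0, ω_c=1
ω_r = 1 − (28/50)(0−1) = 39/25
ω_r/ω_c = 39/25

39/25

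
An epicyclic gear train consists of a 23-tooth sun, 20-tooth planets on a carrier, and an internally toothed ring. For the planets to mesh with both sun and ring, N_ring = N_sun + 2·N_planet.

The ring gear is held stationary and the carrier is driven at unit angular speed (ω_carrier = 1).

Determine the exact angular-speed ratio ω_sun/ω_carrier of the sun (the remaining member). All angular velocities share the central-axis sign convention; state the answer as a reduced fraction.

N_ring = 23 + 2·20 = 63
23(ω_s−ω_c) = −63(ω_r−ω_c),  ω_r=0, ω_c=1
ω_s = 1 − (63/23)(0−1) = 86/23
ω_s/ω_c = 86/23

86/23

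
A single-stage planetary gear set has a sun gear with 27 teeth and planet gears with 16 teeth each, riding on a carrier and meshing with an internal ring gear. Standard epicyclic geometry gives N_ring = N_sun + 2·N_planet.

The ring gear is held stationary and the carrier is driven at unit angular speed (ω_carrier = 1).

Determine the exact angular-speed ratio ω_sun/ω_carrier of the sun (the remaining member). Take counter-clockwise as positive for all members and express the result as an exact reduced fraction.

N_ring = 27 + 2·16 = 59
27(ω_s−ω_c) = −59(ω_r−ω_c),  ω_r=0, ω_c=1
ω_s = 1 − (59/27)(0−1) = 86/27
ω_s/ω_c = 86/27

86/27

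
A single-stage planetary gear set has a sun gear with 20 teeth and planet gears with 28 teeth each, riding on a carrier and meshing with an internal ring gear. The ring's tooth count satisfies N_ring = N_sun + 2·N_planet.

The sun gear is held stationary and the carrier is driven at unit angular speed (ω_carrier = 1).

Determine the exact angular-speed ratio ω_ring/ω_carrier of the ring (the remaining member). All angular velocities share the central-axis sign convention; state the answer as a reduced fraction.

N_ring = 20 + 2·28 = 76
20(ω_s−ω_c) = −76(ω_r−ω_c),  ω_s=0, ω_c=1
ω_r = 1 − (20/76)(0−1) = 24/19
ω_r/ω_c = 24/19

24/19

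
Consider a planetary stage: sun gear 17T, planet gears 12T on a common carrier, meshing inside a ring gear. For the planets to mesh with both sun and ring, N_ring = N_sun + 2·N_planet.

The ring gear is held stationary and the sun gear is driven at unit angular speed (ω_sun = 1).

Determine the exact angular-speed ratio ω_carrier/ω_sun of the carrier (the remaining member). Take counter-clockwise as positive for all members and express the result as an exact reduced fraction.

17/58

N_ring = 17 + 2·12 = 41
17(ω_s−ω_c) = −41(ω_r−ω_c),  ω_r=0, ω_s=1
17(1−ω_c) = −41(0−ω_c)  ⇒  58ω_c = 17  ⇒  ω_c = 17/58
ω_c/ω_s = 17/58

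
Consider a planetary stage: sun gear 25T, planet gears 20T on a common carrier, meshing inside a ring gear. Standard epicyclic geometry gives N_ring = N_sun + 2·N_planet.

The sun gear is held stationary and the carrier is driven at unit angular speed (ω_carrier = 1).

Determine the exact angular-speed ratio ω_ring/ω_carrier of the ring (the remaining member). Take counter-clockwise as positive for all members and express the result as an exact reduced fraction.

N_ring = 25 + 2·20 = 65
25(ω_s−ω_c) = −65(ω_r−ω_c),  ω_s=0, ω_c=1
ω_r = 1 − (25/65)(0−1) = 18/13
ω_r/ω_c = 18/13

18/13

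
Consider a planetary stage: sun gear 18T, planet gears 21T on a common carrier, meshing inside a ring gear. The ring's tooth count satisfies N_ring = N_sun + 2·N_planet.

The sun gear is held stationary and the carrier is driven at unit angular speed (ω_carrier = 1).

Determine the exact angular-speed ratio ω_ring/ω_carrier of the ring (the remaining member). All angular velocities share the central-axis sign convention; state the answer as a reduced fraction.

13/10

N_ring = 18 + 2·21 = 60
18(ω_s−ω_c) = −60(ω_r−ω_c),  ω_s=0, ω_c=1
ω_r = 1 − (18/60)(0−1) = 13/10
ω_r/ω_c = 13/10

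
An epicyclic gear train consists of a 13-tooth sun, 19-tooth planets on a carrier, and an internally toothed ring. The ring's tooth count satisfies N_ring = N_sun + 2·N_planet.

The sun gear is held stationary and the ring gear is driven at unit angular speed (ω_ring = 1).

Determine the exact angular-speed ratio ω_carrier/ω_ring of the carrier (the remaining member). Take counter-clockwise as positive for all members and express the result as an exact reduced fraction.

N_ring = 13 + 2·19 = 51
13(ω_s−ω_c) = −51(ω_r−ω_c),  ω_s=0, ω_r=1
13(0−ω_c) = −51(1−ω_c)  ⇒  64ω_c = 51  ⇒  ω_c = 51/64
ω_c/ω_r = 51/64

51/64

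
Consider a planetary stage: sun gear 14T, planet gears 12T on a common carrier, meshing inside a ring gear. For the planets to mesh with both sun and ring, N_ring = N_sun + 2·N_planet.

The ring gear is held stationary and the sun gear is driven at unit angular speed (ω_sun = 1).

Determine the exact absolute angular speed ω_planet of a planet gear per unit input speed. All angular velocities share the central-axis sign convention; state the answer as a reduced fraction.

-7/12

N_ring = 14 + 2·12 = 38
14(ω_s−ω_c) = −38(ω_r−ω_c),  ω_r=0, ω_s=1
14(1−ω_c) = −38(0−ω_c)  ⇒  52ω_c = 14  ⇒  ω_c = 7/26
sun–planet: 14·(1−7/26) = −12·(ω_p−ω_c)  ⇒  ω_p−ω_c = −(14/12)·(19/26) = -133/156
ω_p = 7/26 − 133/156 = -7/12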